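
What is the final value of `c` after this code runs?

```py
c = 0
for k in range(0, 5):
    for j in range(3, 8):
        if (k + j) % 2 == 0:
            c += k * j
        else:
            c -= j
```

55

k=0,j=3: odd sum, c = 0-3 = -3
k=0,j=4: even sum, c = (-3)+0 = -3
k=0,j=5: odd sum, c = (-3)-5 = -8
k=0,j=6: even sum, c = (-8)+0 = -8
k=0,j=7: odd sum, c = (-8)-7 = -15
k=1,j=3: even sum, c = (-15)+3 = -12
k=1,j=4: odd sum, c = (-12)-4 = -16
k=1,j=5: even sum, c = (-16)+5 = -11
k=1,j=6: odd sum, c = (-11)-6 = -17
k=1,j=7: even sum, c = (-17)+7 = -10
k=2,j=3: odd sum, c = (-10)-3 = -13
k=2,j=4: even sum, c = (-13)+8 = -5
k=2,j=5: odd sum, c = (-5)-5 = -10
k=2,j=6: even sum, c = (-10)+12 = 2
k=2,j=7: odd sum, c = 2-7 = -5
k=3,j=3: even sum, c = (-5)+9 = 4
k=3,j=4: odd sum, c = 4-4 = 0
k=3,j=5: even sum, c = 0+15 = 15
k=3,j=6: odd sum, c = 15-6 = 9
k=3,j=7: even sum, c = 9+21 = 30
k=4,j=3: odd sum, c = 30-3 = 27
k=4,j=4: even sum, c = 27+16 = 43
k=4,j=5: odd sum, c = 43-5 = 38
k=4,j=6: even sum, c = 38+24 = 62
k=4,j=7: odd sum, c = 62-7 = 55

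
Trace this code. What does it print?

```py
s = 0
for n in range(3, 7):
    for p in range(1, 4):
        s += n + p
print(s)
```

78

n=3,p=1: s = 0+4 = 4
n=3,p=2: s = 4+5 = 9
n=3,p=3: s = 9+6 = 15
n=4,p=1: s = 15+5 = 20
n=4,p=2: s = 20+6 = 26
n=4,p=3: s = 26+7 = 33
n=5,p=1: s = 33+6 = 39
n=5,p=2: s = 39+7 = 46
n=5,p=3: s = 46+8 = 54
n=6,p=1: s = 54+7 = 61
n=6,p=2: s = 61+8 = 69
n=6,p=3: s = 69+9 = 78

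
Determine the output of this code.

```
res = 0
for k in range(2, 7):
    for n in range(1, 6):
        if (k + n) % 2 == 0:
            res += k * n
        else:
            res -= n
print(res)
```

k=2,n=1: odd sum, res = 0-1 = -1
k=2,n=2: even sum, res = (-1)+4 = 3
k=2,n=3: odd sum, res = 3-3 = 0
k=2,n=4: even sum, res = 0+8 = 8
k=2,n=5: odd sum, res = 8-5 = 3
k=3,n=1: even sum, res = 3+3 = 6
k=3,n=2: odd sum, res = 6-2 = 4
k=3,n=3: even sum, res = 4+9 = 13
k=3,n=4: odd sum, res = 13-4 = 9
k=3,n=5: even sum, res = 9+15 = 24
k=4,n=1: odd sum, res = 24-1 = 23
k=4,n=2: even sum, res = 23+8 = 31
k=4,n=3: odd sum, res = 31-3 = 28
k=4,n=4: even sum, res = 28+16 = 44
k=4,n=5: odd sum, res = 44-5 = 39
k=5,n=1: even sum, res = 39+5 = 44
k=5,n=2: odd sum, res = 44-2 = 42
k=5,n=3: even sum, res = 42+15 = 57
k=5,n=4: odd sum, res = 57-4 = 53
k=5,n=5: even sum, res = 53+25 = 78
k=6,n=1: odd sum, res = 78-1 = 77
k=6,n=2: even sum, res = 77+12 = 89
k=6,n=3: odd sum, res = 89-3 = 86
k=6,n=4: even sum, res = 86+24 = 110
k=6,n=5: odd sum, res = 110-5 = 105

105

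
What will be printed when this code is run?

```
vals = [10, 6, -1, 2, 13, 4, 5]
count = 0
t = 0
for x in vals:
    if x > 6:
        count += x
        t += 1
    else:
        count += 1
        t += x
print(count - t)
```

x=10: >6, count = 0+10 = 10; t=1
x=6: not >6, count = 10+1 = 11; t=7
x=-1: not >6, count = 11+1 = 12; t=6
x=2: not >6, count = 12+1 = 13; t=8
x=13: >6, count = 13+13 = 26; t=9
x=4: not >6, count = 26+1 = 27; t=13
x=5: not >6, count = 27+1 = 28; t=18
count-t = 28-18 = 10

10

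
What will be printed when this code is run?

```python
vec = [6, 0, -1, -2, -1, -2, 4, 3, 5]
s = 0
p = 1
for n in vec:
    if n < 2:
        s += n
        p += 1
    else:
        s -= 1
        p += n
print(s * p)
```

-240

n=6: not <2, s = 0-1 = -1; p=7
n=0: <2, s = (-1)+0 = -1; p=8
n=-1: <2, s = (-1)+(-1) = -2; p=9
n=-2: <2, s = (-2)+(-2) = -4; p=10
n=-1: <2, s = (-4)+(-1) = -5; p=11
n=-2: <2, s = (-5)+(-2) = -7; p=12
n=4: not <2, s = (-7)-1 = -8; p=16
n=3: not <2, s = (-8)-1 = -9; p=19
n=5: not <2, s = (-9)-1 = -10; p=24
s*p = (-10)*24 = -240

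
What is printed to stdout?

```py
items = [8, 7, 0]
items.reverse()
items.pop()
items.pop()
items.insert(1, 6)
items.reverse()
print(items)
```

reverse → [0, 7, 8]
pop() removes 8 → [0, 7]
pop() removes 7 → [0]
insert 6 at 1 → [0, 6]
reverse → [6, 0]

[6, 0]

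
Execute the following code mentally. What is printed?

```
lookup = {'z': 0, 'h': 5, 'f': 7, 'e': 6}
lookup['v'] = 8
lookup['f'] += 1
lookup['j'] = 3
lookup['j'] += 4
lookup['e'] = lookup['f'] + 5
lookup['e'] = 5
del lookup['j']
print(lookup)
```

lookup['v'] = 8 → {'z': 0, 'h': 5, 'f': 7, 'e': 6, 'v': 8}
lookup['f'] = 7+1 = 8 → {'z': 0, 'h': 5, 'f': 8, 'e': 6, 'v': 8}
lookup['j'] = 3 → {'z': 0, 'h': 5, 'f': 8, 'e': 6, 'v': 8, 'j': 3}
lookup['j'] = 3+4 = 7 → {'z': 0, 'h': 5, 'f': 8, 'e': 6, 'v': 8, 'j': 7}
lookup['e'] = lookup['f']+5 = 13 → {'z': 0, 'h': 5, 'f': 8, 'e': 13, 'v': 8, 'j': 7}
lookup['e'] = 5 → {'z': 0, 'h': 5, 'f': 8, 'e': 5, 'v': 8, 'j': 7}
del 'j' → {'z': 0, 'h': 5, 'f': 8, 'e': 5, 'v': 8}

{'z': 0, 'h': 5, 'f': 8, 'e': 5, 'v': 8}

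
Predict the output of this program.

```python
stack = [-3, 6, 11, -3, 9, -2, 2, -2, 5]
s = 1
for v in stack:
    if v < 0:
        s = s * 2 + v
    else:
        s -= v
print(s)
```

-207

v=-3: <0, s = 1*2+(-3) = -1
v=6: not <0, s = (-1)-6 = -7
v=11: not <0, s = (-7)-11 = -18
v=-3: <0, s = (-18)*2+(-3) = -39
v=9: not <0, s = (-39)-9 = -48
v=-2: <0, s = (-48)*2+(-2) = -98
v=2: not <0, s = (-98)-2 = -100
v=-2: <0, s = (-100)*2+(-2) = -202
v=5: not <0, s = (-202)-5 = -207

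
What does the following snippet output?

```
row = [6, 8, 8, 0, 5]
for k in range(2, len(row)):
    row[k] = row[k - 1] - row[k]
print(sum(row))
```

k=2: row[2] = 8-8 = 0 → [6, 8, 0, 0, 5]
k=3: row[3] = 0-0 = 0 → [6, 8, 0, 0, 5]
k=4: row[4] = 0-5 = -5 → [6, 8, 0, 0, -5]
sum = 9

9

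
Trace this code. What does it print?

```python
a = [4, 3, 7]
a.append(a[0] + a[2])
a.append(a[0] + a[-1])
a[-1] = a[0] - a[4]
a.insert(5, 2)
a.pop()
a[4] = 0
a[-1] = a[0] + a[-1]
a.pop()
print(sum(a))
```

25

append a[0]+a[2] = 4+7 = 11 → [4, 3, 7, 11]
append a[0]+a[-1] = 4+11 = 15 → [4, 3, 7, 11, 15]
a[-1] = a[0]-a[4] = 4-15 = -11 → [4, 3, 7, 11, -11]
insert 2 at 5 → [4, 3, 7, 11, -11, 2]
pop() removes 2 → [4, 3, 7, 11, -11]
a[4] = 0 → [4, 3, 7, 11, 0]
a[-1] = a[0]+a[-1] = 4+0 = 4 → [4, 3, 7, 11, 4]
pop() removes 4 → [4, 3, 7, 11]
sum = 25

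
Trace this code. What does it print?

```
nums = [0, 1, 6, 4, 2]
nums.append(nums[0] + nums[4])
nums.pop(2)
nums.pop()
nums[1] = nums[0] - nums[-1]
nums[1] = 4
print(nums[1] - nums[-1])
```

append nums[0]+nums[4] = 0+2 = 2 → [0, 1, 6, 4, 2, 2]
pop(2) removes 6 → [0, 1, 4, 2, 2]
pop() removes 2 → [0, 1, 4, 2]
nums[1] = nums[0]-nums[-1] = 0-2 = -2 → [0, -2, 4, 2]
nums[1] = 4 → [0, 4, 4, 2]
nums[1]-nums[-1] = 4-2 = 2

2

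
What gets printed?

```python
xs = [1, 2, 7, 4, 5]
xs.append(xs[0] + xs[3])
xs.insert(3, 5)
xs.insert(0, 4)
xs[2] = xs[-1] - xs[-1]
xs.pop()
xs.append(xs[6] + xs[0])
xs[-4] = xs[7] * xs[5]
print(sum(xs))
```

66

append xs[0]+xs[3] = 1+4 = 5 → [1, 2, 7, 4, 5, 5]
insert 5 at 3 → [1, 2, 7, 5, 4, 5, 5]
insert 4 at 0 → [4, 1, 2, 7, 5, 4, 5, 5]
xs[2] = xs[-1]-xs[-1] = 5-5 = 0 → [4, 1, 0, 7, 5, 4, 5, 5]
pop() removes 5 → [4, 1, 0, 7, 5, 4, 5]
append xs[6]+xs[0] = 5+4 = 9 → [4, 1, 0, 7, 5, 4, 5, 9]
xs[-4] = xs[7]*xs[5] = 9*4 = 36 → [4, 1, 0, 7, 36, 4, 5, 9]
sum = 66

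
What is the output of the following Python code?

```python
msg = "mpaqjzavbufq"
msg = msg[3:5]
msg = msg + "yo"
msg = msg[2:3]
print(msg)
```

y

slice [3:5] → 'qj'
+ 'yo' → 'qjyo'
slice [2:3] → 'y'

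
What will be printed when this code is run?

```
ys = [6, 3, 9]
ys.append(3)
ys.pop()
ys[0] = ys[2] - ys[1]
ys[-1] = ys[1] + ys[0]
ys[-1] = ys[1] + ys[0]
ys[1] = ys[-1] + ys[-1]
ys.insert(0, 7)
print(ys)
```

append 3 → [6, 3, 9, 3]
pop() removes 3 → [6, 3, 9]
ys[0] = ys[2]-ys[1] = 9-3 = 6 → [6, 3, 9]
ys[-1] = ys[1]+ys[0] = 3+6 = 9 → [6, 3, 9]
ys[-1] = ys[1]+ys[0] = 3+6 = 9 → [6, 3, 9]
ys[1] = ys[-1]+ys[-1] = 9+9 = 18 → [6, 18, 9]
insert 7 at 0 → [7, 6, 18, 9]

[7, 6, 18, 9]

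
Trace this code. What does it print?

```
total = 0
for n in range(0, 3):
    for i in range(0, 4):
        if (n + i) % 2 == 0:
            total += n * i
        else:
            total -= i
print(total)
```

-2

n=0,i=0: even sum, total = 0+0 = 0
n=0,i=1: odd sum, total = 0-1 = -1
n=0,i=2: even sum, total = (-1)+0 = -1
n=0,i=3: odd sum, total = (-1)-3 = -4
n=1,i=0: odd sum, total = (-4)-0 = -4
n=1,i=1: even sum, total = (-4)+1 = -3
n=1,i=2: odd sum, total = (-3)-2 = -5
n=1,i=3: even sum, total = (-5)+3 = -2
n=2,i=0: even sum, total = (-2)+0 = -2
n=2,i=1: odd sum, total = (-2)-1 = -3
n=2,i=2: even sum, total = (-3)+4 = 1
n=2,i=3: odd sum, total = 1-3 = -2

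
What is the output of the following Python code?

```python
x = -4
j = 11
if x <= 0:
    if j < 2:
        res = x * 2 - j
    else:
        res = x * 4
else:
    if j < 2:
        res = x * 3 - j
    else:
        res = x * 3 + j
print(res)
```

-16

x=-4, j=11
x <= 0 is True; j < 2 is False
→ res = x * 4 = -16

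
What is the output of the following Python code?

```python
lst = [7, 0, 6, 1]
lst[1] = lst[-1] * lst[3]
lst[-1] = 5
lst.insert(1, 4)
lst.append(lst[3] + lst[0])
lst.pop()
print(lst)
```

[7, 4, 1, 6, 5]

lst[1] = lst[-1]*lst[3] = 1*1 = 1 → [7, 1, 6, 1]
lst[-1] = 5 → [7, 1, 6, 5]
insert 4 at 1 → [7, 4, 1, 6, 5]
append lst[3]+lst[0] = 6+7 = 13 → [7, 4, 1, 6, 5, 13]
pop() removes 13 → [7, 4, 1, 6, 5]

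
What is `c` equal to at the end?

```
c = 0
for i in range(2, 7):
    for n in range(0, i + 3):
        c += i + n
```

i=2,n=0: c = 0+2 = 2
i=2,n=1: c = 2+3 = 5
i=2,n=2: c = 5+4 = 9
i=2,n=3: c = 9+5 = 14
i=2,n=4: c = 14+6 = 20
i=3,n=0: c = 20+3 = 23
i=3,n=1: c = 23+4 = 27
i=3,n=2: c = 27+5 = 32
i=3,n=3: c = 32+6 = 38
i=3,n=4: c = 38+7 = 45
i=3,n=5: c = 45+8 = 53
i=4,n=0: c = 53+4 = 57
i=4,n=1: c = 57+5 = 62
i=4,n=2: c = 62+6 = 68
i=4,n=3: c = 68+7 = 75
i=4,n=4: c = 75+8 = 83
i=4,n=5: c = 83+9 = 92
i=4,n=6: c = 92+10 = 102
i=5,n=0: c = 102+5 = 107
i=5,n=1: c = 107+6 = 113
i=5,n=2: c = 113+7 = 120
i=5,n=3: c = 120+8 = 128
i=5,n=4: c = 128+9 = 137
i=5,n=5: c = 137+10 = 147
i=5,n=6: c = 147+11 = 158
i=5,n=7: c = 158+12 = 170
i=6,n=0: c = 170+6 = 176
i=6,n=1: c = 176+7 = 183
i=6,n=2: c = 183+8 = 191
i=6,n=3: c = 191+9 = 200
i=6,n=4: c = 200+10 = 210
i=6,n=5: c = 210+11 = 221
i=6,n=6: c = 221+12 = 233
i=6,n=7: c = 233+13 = 246
i=6,n=8: c = 246+14 = 260

260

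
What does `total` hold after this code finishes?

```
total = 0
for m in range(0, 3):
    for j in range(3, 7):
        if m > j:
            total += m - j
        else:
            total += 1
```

12

m=0,j=3: not 0>3, total = 0+1 = 1
m=0,j=4: not 0>4, total = 1+1 = 2
m=0,j=5: not 0>5, total = 2+1 = 3
m=0,j=6: not 0>6, total = 3+1 = 4
m=1,j=3: not 1>3, total = 4+1 = 5
m=1,j=4: not 1>4, total = 5+1 = 6
m=1,j=5: not 1>5, total = 6+1 = 7
m=1,j=6: not 1>6, total = 7+1 = 8
m=2,j=3: not 2>3, total = 8+1 = 9
m=2,j=4: not 2>4, total = 9+1 = 10
m=2,j=5: not 2>5, total = 10+1 = 11
m=2,j=6: not 2>6, total = 11+1 = 12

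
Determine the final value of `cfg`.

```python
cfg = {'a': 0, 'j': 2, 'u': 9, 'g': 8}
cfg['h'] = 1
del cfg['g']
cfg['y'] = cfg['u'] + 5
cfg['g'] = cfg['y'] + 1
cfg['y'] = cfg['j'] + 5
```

{'a': 0, 'j': 2, 'u': 9, 'h': 1, 'y': 7, 'g': 15}

cfg['h'] = 1 → {'a': 0, 'j': 2, 'u': 9, 'g': 8, 'h': 1}
del 'g' → {'a': 0, 'j': 2, 'u': 9, 'h': 1}
cfg['y'] = cfg['u']+5 = 14 → {'a': 0, 'j': 2, 'u': 9, 'h': 1, 'y': 14}
cfg['g'] = cfg['y']+1 = 15 → {'a': 0, 'j': 2, 'u': 9, 'h': 1, 'y': 14, 'g': 15}
cfg['y'] = cfg['j']+5 = 7 → {'a': 0, 'j': 2, 'u': 9, 'h': 1, 'y': 7, 'g': 15}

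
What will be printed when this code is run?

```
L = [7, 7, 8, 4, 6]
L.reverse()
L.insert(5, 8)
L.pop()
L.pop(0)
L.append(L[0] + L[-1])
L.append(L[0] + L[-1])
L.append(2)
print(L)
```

[4, 8, 7, 7, 11, 15, 2]

reverse → [6, 4, 8, 7, 7]
insert 8 at 5 → [6, 4, 8, 7, 7, 8]
pop() removes 8 → [6, 4, 8, 7, 7]
pop(0) removes 6 → [4, 8, 7, 7]
append L[0]+L[-1] = 4+7 = 11 → [4, 8, 7, 7, 11]
append L[0]+L[-1] = 4+11 = 15 → [4, 8, 7, 7, 11, 15]
append 2 → [4, 8, 7, 7, 11, 15, 2]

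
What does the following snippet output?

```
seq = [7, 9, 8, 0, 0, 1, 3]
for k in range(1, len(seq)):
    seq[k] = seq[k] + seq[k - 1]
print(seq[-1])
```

k=1: seq[1] = 9+7 = 16 → [7, 16, 8, 0, 0, 1, 3]
k=2: seq[2] = 8+16 = 24 → [7, 16, 24, 0, 0, 1, 3]
k=3: seq[3] = 0+24 = 24 → [7, 16, 24, 24, 0, 1, 3]
k=4: seq[4] = 0+24 = 24 → [7, 16, 24, 24, 24, 1, 3]
k=5: seq[5] = 1+24 = 25 → [7, 16, 24, 24, 24, 25, 3]
k=6: seq[6] = 3+25 = 28 → [7, 16, 24, 24, 24, 25, 28]

28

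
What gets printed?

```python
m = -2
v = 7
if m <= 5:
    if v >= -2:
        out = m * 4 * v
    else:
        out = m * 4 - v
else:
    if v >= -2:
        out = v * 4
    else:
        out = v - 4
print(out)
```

m=-2, v=7
m <= 5 is True; v >= -2 is True
→ out = m * 4 * v = -56

-56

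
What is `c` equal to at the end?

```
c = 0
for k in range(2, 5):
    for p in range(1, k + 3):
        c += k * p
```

149

k=2,p=1: c = 0+2 = 2
k=2,p=2: c = 2+4 = 6
k=2,p=3: c = 6+6 = 12
k=2,p=4: c = 12+8 = 20
k=3,p=1: c = 20+3 = 23
k=3,p=2: c = 23+6 = 29
k=3,p=3: c = 29+9 = 38
k=3,p=4: c = 38+12 = 50
k=3,p=5: c = 50+15 = 65
k=4,p=1: c = 65+4 = 69
k=4,p=2: c = 69+8 = 77
k=4,p=3: c = 77+12 = 89
k=4,p=4: c = 89+16 = 105
k=4,p=5: c = 105+20 = 125
k=4,p=6: c = 125+24 = 149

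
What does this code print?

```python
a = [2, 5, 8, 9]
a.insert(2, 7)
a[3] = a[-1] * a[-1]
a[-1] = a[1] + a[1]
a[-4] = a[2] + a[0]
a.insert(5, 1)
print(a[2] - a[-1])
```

insert 7 at 2 → [2, 5, 7, 8, 9]
a[3] = a[-1]*a[-1] = 9*9 = 81 → [2, 5, 7, 81, 9]
a[-1] = a[1]+a[1] = 5+5 = 10 → [2, 5, 7, 81, 10]
a[-4] = a[2]+a[0] = 7+2 = 9 → [2, 9, 7, 81, 10]
insert 1 at 5 → [2, 9, 7, 81, 10, 1]
a[2]-a[-1] = 7-1 = 6

6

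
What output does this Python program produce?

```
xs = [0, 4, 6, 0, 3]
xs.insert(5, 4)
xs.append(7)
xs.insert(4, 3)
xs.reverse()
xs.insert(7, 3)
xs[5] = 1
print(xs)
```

[7, 4, 3, 3, 0, 1, 4, 3, 0]

insert 4 at 5 → [0, 4, 6, 0, 3, 4]
append 7 → [0, 4, 6, 0, 3, 4, 7]
insert 3 at 4 → [0, 4, 6, 0, 3, 3, 4, 7]
reverse → [7, 4, 3, 3, 0, 6, 4, 0]
insert 3 at 7 → [7, 4, 3, 3, 0, 6, 4, 3, 0]
xs[5] = 1 → [7, 4, 3, 3, 0, 1, 4, 3, 0]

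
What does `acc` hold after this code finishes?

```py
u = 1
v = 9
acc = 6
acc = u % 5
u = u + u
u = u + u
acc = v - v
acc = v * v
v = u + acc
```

81

acc = 1%5 = 1
u = 1+1 = 2
u = 2+2 = 4
acc = 9-9 = 0
acc = 9*9 = 81
v = 4+81 = 85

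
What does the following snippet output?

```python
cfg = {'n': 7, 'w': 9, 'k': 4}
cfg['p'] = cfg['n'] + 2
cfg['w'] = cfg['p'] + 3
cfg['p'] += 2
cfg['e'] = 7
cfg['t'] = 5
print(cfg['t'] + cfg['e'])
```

cfg['p'] = cfg['n']+2 = 9 → {'n': 7, 'w': 9, 'k': 4, 'p': 9}
cfg['w'] = cfg['p']+3 = 12 → {'n': 7, 'w': 12, 'k': 4, 'p': 9}
cfg['p'] = 9+2 = 11 → {'n': 7, 'w': 12, 'k': 4, 'p': 11}
cfg['e'] = 7 → {'n': 7, 'w': 12, 'k': 4, 'p': 11, 'e': 7}
cfg['t'] = 5 → {'n': 7, 'w': 12, 'k': 4, 'p': 11, 'e': 7, 't': 5}
cfg['t']+cfg['e'] = 5+7 = 12

12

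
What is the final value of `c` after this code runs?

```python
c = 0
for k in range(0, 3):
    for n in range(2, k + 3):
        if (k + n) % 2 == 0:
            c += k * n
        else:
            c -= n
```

10

k=0,n=2: even sum, c = 0+0 = 0
k=1,n=2: odd sum, c = 0-2 = -2
k=1,n=3: even sum, c = (-2)+3 = 1
k=2,n=2: even sum, c = 1+4 = 5
k=2,n=3: odd sum, c = 5-3 = 2
k=2,n=4: even sum, c = 2+8 = 10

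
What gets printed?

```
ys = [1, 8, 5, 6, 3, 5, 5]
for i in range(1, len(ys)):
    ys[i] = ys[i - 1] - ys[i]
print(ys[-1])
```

i=1: ys[1] = 1-8 = -7 → [1, -7, 5, 6, 3, 5, 5]
i=2: ys[2] = (-7)-5 = -12 → [1, -7, -12, 6, 3, 5, 5]
i=3: ys[3] = (-12)-6 = -18 → [1, -7, -12, -18, 3, 5, 5]
i=4: ys[4] = (-18)-3 = -21 → [1, -7, -12, -18, -21, 5, 5]
i=5: ys[5] = (-21)-5 = -26 → [1, -7, -12, -18, -21, -26, 5]
i=6: ys[6] = (-26)-5 = -31 → [1, -7, -12, -18, -21, -26, -31]

-31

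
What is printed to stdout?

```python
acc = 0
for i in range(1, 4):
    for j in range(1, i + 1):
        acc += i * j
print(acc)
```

25

i=1,j=1: acc = 0+1 = 1
i=2,j=1: acc = 1+2 = 3
i=2,j=2: acc = 3+4 = 7
i=3,j=1: acc = 7+3 = 10
i=3,j=2: acc = 10+6 = 16
i=3,j=3: acc = 16+9 = 25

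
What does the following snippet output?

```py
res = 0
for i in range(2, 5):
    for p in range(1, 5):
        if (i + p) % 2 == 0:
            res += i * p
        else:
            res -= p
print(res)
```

34

i=2,p=1: odd sum, res = 0-1 = -1
i=2,p=2: even sum, res = (-1)+4 = 3
i=2,p=3: odd sum, res = 3-3 = 0
i=2,p=4: even sum, res = 0+8 = 8
i=3,p=1: even sum, res = 8+3 = 11
i=3,p=2: odd sum, res = 11-2 = 9
i=3,p=3: even sum, res = 9+9 = 18
i=3,p=4: odd sum, res = 18-4 = 14
i=4,p=1: odd sum, res = 14-1 = 13
i=4,p=2: even sum, res = 13+8 = 21
i=4,p=3: odd sum, res = 21-3 = 18
i=4,p=4: even sum, res = 18+16 = 34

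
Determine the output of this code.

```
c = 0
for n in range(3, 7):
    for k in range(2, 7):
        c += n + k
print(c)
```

170

n=3,k=2: c = 0+5 = 5
n=3,k=3: c = 5+6 = 11
n=3,k=4: c = 11+7 = 18
n=3,k=5: c = 18+8 = 26
n=3,k=6: c = 26+9 = 35
n=4,k=2: c = 35+6 = 41
n=4,k=3: c = 41+7 = 48
n=4,k=4: c = 48+8 = 56
n=4,k=5: c = 56+9 = 65
n=4,k=6: c = 65+10 = 75
n=5,k=2: c = 75+7 = 82
n=5,k=3: c = 82+8 = 90
n=5,k=4: c = 90+9 = 99
n=5,k=5: c = 99+10 = 109
n=5,k=6: c = 109+11 = 120
n=6,k=2: c = 120+8 = 128
n=6,k=3: c = 128+9 = 137
n=6,k=4: c = 137+10 = 147
n=6,k=5: c = 147+11 = 158
n=6,k=6: c = 158+12 = 170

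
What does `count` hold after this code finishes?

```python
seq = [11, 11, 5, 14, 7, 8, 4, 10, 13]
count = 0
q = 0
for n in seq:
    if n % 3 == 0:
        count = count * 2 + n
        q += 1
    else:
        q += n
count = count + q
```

83

n=11: not %3==0; q=11
n=11: not %3==0; q=22
n=5: not %3==0; q=27
n=14: not %3==0; q=41
n=7: not %3==0; q=48
n=8: not %3==0; q=56
n=4: not %3==0; q=60
n=10: not %3==0; q=70
n=13: not %3==0; q=83
count+q = 0+83 = 83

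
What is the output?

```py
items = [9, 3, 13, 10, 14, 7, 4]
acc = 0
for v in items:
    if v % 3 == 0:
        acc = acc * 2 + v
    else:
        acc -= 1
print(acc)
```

16

v=9: %3==0, acc = 0*2+9 = 9
v=3: %3==0, acc = 9*2+3 = 21
v=13: not %3==0, acc = 21-1 = 20
v=10: not %3==0, acc = 20-1 = 19
v=14: not %3==0, acc = 19-1 = 18
v=7: not %3==0, acc = 18-1 = 17
v=4: not %3==0, acc = 17-1 = 16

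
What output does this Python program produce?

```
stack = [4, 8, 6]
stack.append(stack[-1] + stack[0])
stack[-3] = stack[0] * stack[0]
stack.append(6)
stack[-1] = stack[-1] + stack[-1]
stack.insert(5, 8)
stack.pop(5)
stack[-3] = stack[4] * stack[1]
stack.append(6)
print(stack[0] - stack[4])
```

append stack[-1]+stack[0] = 6+4 = 10 → [4, 8, 6, 10]
stack[-3] = stack[0]*stack[0] = 4*4 = 16 → [4, 16, 6, 10]
append 6 → [4, 16, 6, 10, 6]
stack[-1] = stack[-1]+stack[-1] = 6+6 = 12 → [4, 16, 6, 10, 12]
insert 8 at 5 → [4, 16, 6, 10, 12, 8]
pop(5) removes 8 → [4, 16, 6, 10, 12]
stack[-3] = stack[4]*stack[1] = 12*16 = 192 → [4, 16, 192, 10, 12]
append 6 → [4, 16, 192, 10, 12, 6]
stack[0]-stack[4] = 4-12 = -8

-8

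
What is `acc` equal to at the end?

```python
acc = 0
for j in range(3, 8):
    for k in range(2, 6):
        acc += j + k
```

j=3,k=2: acc = 0+5 = 5
j=3,k=3: acc = 5+6 = 11
j=3,k=4: acc = 11+7 = 18
j=3,k=5: acc = 18+8 = 26
j=4,k=2: acc = 26+6 = 32
j=4,k=3: acc = 32+7 = 39
j=4,k=4: acc = 39+8 = 47
j=4,k=5: acc = 47+9 = 56
j=5,k=2: acc = 56+7 = 63
j=5,k=3: acc = 63+8 = 71
j=5,k=4: acc = 71+9 = 80
j=5,k=5: acc = 80+10 = 90
j=6,k=2: acc = 90+8 = 98
j=6,k=3: acc = 98+9 = 107
j=6,k=4: acc = 107+10 = 117
j=6,k=5: acc = 117+11 = 128
j=7,k=2: acc = 128+9 = 137
j=7,k=3: acc = 137+10 = 147
j=7,k=4: acc = 147+11 = 158
j=7,k=5: acc = 158+12 = 170

170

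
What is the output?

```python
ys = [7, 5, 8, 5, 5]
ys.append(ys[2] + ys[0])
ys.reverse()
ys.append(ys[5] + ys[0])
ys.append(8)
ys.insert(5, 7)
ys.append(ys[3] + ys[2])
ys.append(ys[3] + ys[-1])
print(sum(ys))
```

116

append ys[2]+ys[0] = 8+7 = 15 → [7, 5, 8, 5, 5, 15]
reverse → [15, 5, 5, 8, 5, 7]
append ys[5]+ys[0] = 7+15 = 22 → [15, 5, 5, 8, 5, 7, 22]
append 8 → [15, 5, 5, 8, 5, 7, 22, 8]
insert 7 at 5 → [15, 5, 5, 8, 5, 7, 7, 22, 8]
append ys[3]+ys[2] = 8+5 = 13 → [15, 5, 5, 8, 5, 7, 7, 22, 8, 13]
append ys[3]+ys[-1] = 8+13 = 21 → [15, 5, 5, 8, 5, 7, 7, 22, 8, 13, 21]
sum = 116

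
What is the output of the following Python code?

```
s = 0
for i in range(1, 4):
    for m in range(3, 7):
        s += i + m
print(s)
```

i=1,m=3: s = 0+4 = 4
i=1,m=4: s = 4+5 = 9
i=1,m=5: s = 9+6 = 15
i=1,m=6: s = 15+7 = 22
i=2,m=3: s = 22+5 = 27
i=2,m=4: s = 27+6 = 33
i=2,m=5: s = 33+7 = 40
i=2,m=6: s = 40+8 = 48
i=3,m=3: s = 48+6 = 54
i=3,m=4: s = 54+7 = 61
i=3,m=5: s = 61+8 = 69
i=3,m=6: s = 69+9 = 78

78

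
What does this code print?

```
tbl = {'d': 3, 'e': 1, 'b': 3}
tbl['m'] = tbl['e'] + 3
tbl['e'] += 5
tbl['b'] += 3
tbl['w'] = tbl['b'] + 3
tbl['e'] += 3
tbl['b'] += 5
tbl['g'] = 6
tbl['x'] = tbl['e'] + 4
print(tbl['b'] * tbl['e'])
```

tbl['m'] = tbl['e']+3 = 4 → {'d': 3, 'e': 1, 'b': 3, 'm': 4}
tbl['e'] = 1+5 = 6 → {'d': 3, 'e': 6, 'b': 3, 'm': 4}
tbl['b'] = 3+3 = 6 → {'d': 3, 'e': 6, 'b': 6, 'm': 4}
tbl['w'] = tbl['b']+3 = 9 → {'d': 3, 'e': 6, 'b': 6, 'm': 4, 'w': 9}
tbl['e'] = 6+3 = 9 → {'d': 3, 'e': 9, 'b': 6, 'm': 4, 'w': 9}
tbl['b'] = 6+5 = 11 → {'d': 3, 'e': 9, 'b': 11, 'm': 4, 'w': 9}
tbl['g'] = 6 → {'d': 3, 'e': 9, 'b': 11, 'm': 4, 'w': 9, 'g': 6}
tbl['x'] = tbl['e']+4 = 13 → {'d': 3, 'e': 9, 'b': 11, 'm': 4, 'w': 9, 'g': 6, 'x': 13}
tbl['b']*tbl['e'] = 11*9 = 99

99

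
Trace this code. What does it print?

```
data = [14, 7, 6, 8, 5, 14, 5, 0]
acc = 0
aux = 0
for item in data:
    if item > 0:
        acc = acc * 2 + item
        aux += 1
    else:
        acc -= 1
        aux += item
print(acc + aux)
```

1339

item=14: >0, acc = 0*2+14 = 14; aux=1
item=7: >0, acc = 14*2+7 = 35; aux=2
item=6: >0, acc = 35*2+6 = 76; aux=3
item=8: >0, acc = 76*2+8 = 160; aux=4
item=5: >0, acc = 160*2+5 = 325; aux=5
item=14: >0, acc = 325*2+14 = 664; aux=6
item=5: >0, acc = 664*2+5 = 1333; aux=7
item=0: not >0, acc = 1333-1 = 1332; aux=7
acc+aux = 1332+7 = 1339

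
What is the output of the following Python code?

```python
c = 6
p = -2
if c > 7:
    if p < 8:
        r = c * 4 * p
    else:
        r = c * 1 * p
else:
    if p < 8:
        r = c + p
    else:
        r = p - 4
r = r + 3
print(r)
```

7

c=6, p=-2
c > 7 is False; p < 8 is True
→ r = c + p = 4
r = 4+3 = 7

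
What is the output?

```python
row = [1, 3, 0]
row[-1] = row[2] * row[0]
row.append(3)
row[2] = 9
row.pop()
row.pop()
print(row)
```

[1, 3]

row[-1] = row[2]*row[0] = 0*1 = 0 → [1, 3, 0]
append 3 → [1, 3, 0, 3]
row[2] = 9 → [1, 3, 9, 3]
pop() removes 3 → [1, 3, 9]
pop() removes 9 → [1, 3]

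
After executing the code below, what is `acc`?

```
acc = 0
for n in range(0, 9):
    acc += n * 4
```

144

n=0: acc = 0+0*4 = 0
n=1: acc = 0+1*4 = 4
n=2: acc = 4+2*4 = 12
n=3: acc = 12+3*4 = 24
n=4: acc = 24+4*4 = 40
n=5: acc = 40+5*4 = 60
n=6: acc = 60+6*4 = 84
n=7: acc = 84+7*4 = 112
n=8: acc = 112+8*4 = 144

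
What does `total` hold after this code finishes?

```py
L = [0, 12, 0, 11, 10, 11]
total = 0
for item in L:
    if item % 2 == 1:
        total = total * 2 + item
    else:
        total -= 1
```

item=0: not odd, total = 0-1 = -1
item=12: not odd, total = (-1)-1 = -2
item=0: not odd, total = (-2)-1 = -3
item=11: odd, total = (-3)*2+11 = 5
item=10: not odd, total = 5-1 = 4
item=11: odd, total = 4*2+11 = 19

19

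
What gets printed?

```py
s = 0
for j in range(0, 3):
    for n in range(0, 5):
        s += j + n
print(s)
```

j=0,n=0: s = 0+0 = 0
j=0,n=1: s = 0+1 = 1
j=0,n=2: s = 1+2 = 3
j=0,n=3: s = 3+3 = 6
j=0,n=4: s = 6+4 = 10
j=1,n=0: s = 10+1 = 11
j=1,n=1: s = 11+2 = 13
j=1,n=2: s = 13+3 = 16
j=1,n=3: s = 16+4 = 20
j=1,n=4: s = 20+5 = 25
j=2,n=0: s = 25+2 = 27
j=2,n=1: s = 27+3 = 30
j=2,n=2: s = 30+4 = 34
j=2,n=3: s = 34+5 = 39
j=2,n=4: s = 39+6 = 45

45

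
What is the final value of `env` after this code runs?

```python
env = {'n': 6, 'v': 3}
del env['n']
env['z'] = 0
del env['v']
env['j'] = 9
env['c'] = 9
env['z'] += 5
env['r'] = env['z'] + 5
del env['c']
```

{'z': 5, 'j': 9, 'r': 10}

del 'n' → {'v': 3}
env['z'] = 0 → {'v': 3, 'z': 0}
del 'v' → {'z': 0}
env['j'] = 9 → {'z': 0, 'j': 9}
env['c'] = 9 → {'z': 0, 'j': 9, 'c': 9}
env['z'] = 0+5 = 5 → {'z': 5, 'j': 9, 'c': 9}
env['r'] = env['z']+5 = 10 → {'z': 5, 'j': 9, 'c': 9, 'r': 10}
del 'c' → {'z': 5, 'j': 9, 'r': 10}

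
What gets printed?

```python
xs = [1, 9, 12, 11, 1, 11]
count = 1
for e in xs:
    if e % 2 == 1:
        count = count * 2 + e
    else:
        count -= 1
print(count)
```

e=1: odd, count = 1*2+1 = 3
e=9: odd, count = 3*2+9 = 15
e=12: not odd, count = 15-1 = 14
e=11: odd, count = 14*2+11 = 39
e=1: odd, count = 39*2+1 = 79
e=11: odd, count = 79*2+11 = 169

169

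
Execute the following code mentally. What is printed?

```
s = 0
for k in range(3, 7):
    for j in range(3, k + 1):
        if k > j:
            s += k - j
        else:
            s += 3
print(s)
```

22

k=3,j=3: not 3>3, s = 0+3 = 3
k=4,j=3: 4>3, s = 3+1 = 4
k=4,j=4: not 4>4, s = 4+3 = 7
k=5,j=3: 5>3, s = 7+2 = 9
k=5,j=4: 5>4, s = 9+1 = 10
k=5,j=5: not 5>5, s = 10+3 = 13
k=6,j=3: 6>3, s = 13+3 = 16
k=6,j=4: 6>4, s = 16+2 = 18
k=6,j=5: 6>5, s = 18+1 = 19
k=6,j=6: not 6>6, s = 19+3 = 22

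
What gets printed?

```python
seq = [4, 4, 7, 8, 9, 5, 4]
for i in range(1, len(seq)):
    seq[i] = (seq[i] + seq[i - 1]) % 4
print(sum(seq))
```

i=1: seq[1] = (4+4)%4 = 0 → [4, 0, 7, 8, 9, 5, 4]
i=2: seq[2] = (7+0)%4 = 3 → [4, 0, 3, 8, 9, 5, 4]
i=3: seq[3] = (8+3)%4 = 3 → [4, 0, 3, 3, 9, 5, 4]
i=4: seq[4] = (9+3)%4 = 0 → [4, 0, 3, 3, 0, 5, 4]
i=5: seq[5] = (5+0)%4 = 1 → [4, 0, 3, 3, 0, 1, 4]
i=6: seq[6] = (4+1)%4 = 1 → [4, 0, 3, 3, 0, 1, 1]
sum = 12

12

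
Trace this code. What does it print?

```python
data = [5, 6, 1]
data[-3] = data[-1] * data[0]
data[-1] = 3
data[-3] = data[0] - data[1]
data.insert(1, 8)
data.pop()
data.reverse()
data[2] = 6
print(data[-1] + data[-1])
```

data[-3] = data[-1]*data[0] = 1*5 = 5 → [5, 6, 1]
data[-1] = 3 → [5, 6, 3]
data[-3] = data[0]-data[1] = 5-6 = -1 → [-1, 6, 3]
insert 8 at 1 → [-1, 8, 6, 3]
pop() removes 3 → [-1, 8, 6]
reverse → [6, 8, -1]
data[2] = 6 → [6, 8, 6]
data[-1]+data[-1] = 6+6 = 12

12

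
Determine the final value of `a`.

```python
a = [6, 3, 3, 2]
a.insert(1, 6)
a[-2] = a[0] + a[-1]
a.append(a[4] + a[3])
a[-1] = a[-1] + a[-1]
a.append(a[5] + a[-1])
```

[6, 6, 3, 8, 2, 20, 40]

insert 6 at 1 → [6, 6, 3, 3, 2]
a[-2] = a[0]+a[-1] = 6+2 = 8 → [6, 6, 3, 8, 2]
append a[4]+a[3] = 2+8 = 10 → [6, 6, 3, 8, 2, 10]
a[-1] = a[-1]+a[-1] = 10+10 = 20 → [6, 6, 3, 8, 2, 20]
append a[5]+a[-1] = 20+20 = 40 → [6, 6, 3, 8, 2, 20, 40]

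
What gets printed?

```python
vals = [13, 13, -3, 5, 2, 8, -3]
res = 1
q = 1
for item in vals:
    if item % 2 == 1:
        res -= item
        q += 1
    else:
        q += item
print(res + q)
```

item=13: odd, res = 1-13 = -12; q=2
item=13: odd, res = (-12)-13 = -25; q=3
item=-3: odd, res = (-25)-(-3) = -22; q=4
item=5: odd, res = (-22)-5 = -27; q=5
item=2: not odd; q=7
item=8: not odd; q=15
item=-3: odd, res = (-27)-(-3) = -24; q=16
res+q = (-24)+16 = -8

-8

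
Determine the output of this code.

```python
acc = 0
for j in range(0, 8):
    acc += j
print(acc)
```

28

j=0: acc = 0+0 = 0
j=1: acc = 0+1 = 1
j=2: acc = 1+2 = 3
j=3: acc = 3+3 = 6
j=4: acc = 6+4 = 10
j=5: acc = 10+5 = 15
j=6: acc = 15+6 = 21
j=7: acc = 21+7 = 28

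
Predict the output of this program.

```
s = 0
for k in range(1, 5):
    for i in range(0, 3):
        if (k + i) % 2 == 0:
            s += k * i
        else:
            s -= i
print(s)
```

k=1,i=0: odd sum, s = 0-0 = 0
k=1,i=1: even sum, s = 0+1 = 1
k=1,i=2: odd sum, s = 1-2 = -1
k=2,i=0: even sum, s = (-1)+0 = -1
k=2,i=1: odd sum, s = (-1)-1 = -2
k=2,i=2: even sum, s = (-2)+4 = 2
k=3,i=0: odd sum, s = 2-0 = 2
k=3,i=1: even sum, s = 2+3 = 5
k=3,i=2: odd sum, s = 5-2 = 3
k=4,i=0: even sum, s = 3+0 = 3
k=4,i=1: odd sum, s = 3-1 = 2
k=4,i=2: even sum, s = 2+8 = 10

10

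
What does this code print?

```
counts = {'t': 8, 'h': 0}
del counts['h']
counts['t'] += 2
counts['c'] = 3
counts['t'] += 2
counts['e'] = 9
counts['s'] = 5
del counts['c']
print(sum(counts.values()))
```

26

del 'h' → {'t': 8}
counts['t'] = 8+2 = 10 → {'t': 10}
counts['c'] = 3 → {'t': 10, 'c': 3}
counts['t'] = 10+2 = 12 → {'t': 12, 'c': 3}
counts['e'] = 9 → {'t': 12, 'c': 3, 'e': 9}
counts['s'] = 5 → {'t': 12, 'c': 3, 'e': 9, 's': 5}
del 'c' → {'t': 12, 'e': 9, 's': 5}
sum of values = 26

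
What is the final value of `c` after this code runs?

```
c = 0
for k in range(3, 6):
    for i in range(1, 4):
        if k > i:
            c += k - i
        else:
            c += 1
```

19

k=3,i=1: 3>1, c = 0+2 = 2
k=3,i=2: 3>2, c = 2+1 = 3
k=3,i=3: not 3>3, c = 3+1 = 4
k=4,i=1: 4>1, c = 4+3 = 7
k=4,i=2: 4>2, c = 7+2 = 9
k=4,i=3: 4>3, c = 9+1 = 10
k=5,i=1: 5>1, c = 10+4 = 14
k=5,i=2: 5>2, c = 14+3 = 17
k=5,i=3: 5>3, c = 17+2 = 19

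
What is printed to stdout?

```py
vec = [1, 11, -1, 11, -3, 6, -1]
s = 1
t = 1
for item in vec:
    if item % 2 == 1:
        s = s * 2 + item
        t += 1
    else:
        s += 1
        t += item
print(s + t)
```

item=1: odd, s = 1*2+1 = 3; t=2
item=11: odd, s = 3*2+11 = 17; t=3
item=-1: odd, s = 17*2+(-1) = 33; t=4
item=11: odd, s = 33*2+11 = 77; t=5
item=-3: odd, s = 77*2+(-3) = 151; t=6
item=6: not odd, s = 151+1 = 152; t=12
item=-1: odd, s = 152*2+(-1) = 303; t=13
s+t = 303+13 = 316

316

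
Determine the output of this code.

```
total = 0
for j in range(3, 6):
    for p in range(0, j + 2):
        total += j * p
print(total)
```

j=3,p=0: total = 0+0 = 0
j=3,p=1: total = 0+3 = 3
j=3,p=2: total = 3+6 = 9
j=3,p=3: total = 9+9 = 18
j=3,p=4: total = 18+12 = 30
j=4,p=0: total = 30+0 = 30
j=4,p=1: total = 30+4 = 34
j=4,p=2: total = 34+8 = 42
j=4,p=3: total = 42+12 = 54
j=4,p=4: total = 54+16 = 70
j=4,p=5: total = 70+20 = 90
j=5,p=0: total = 90+0 = 90
j=5,p=1: total = 90+5 = 95
j=5,p=2: total = 95+10 = 105
j=5,p=3: total = 105+15 = 120
j=5,p=4: total = 120+20 = 140
j=5,p=5: total = 140+25 = 165
j=5,p=6: total = 165+30 = 195

195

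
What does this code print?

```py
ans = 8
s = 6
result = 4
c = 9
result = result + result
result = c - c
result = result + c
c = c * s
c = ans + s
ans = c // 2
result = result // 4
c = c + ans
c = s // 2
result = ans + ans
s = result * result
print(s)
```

196

result = 4+4 = 8
result = 9-9 = 0
result = 0+9 = 9
c = 9*6 = 54
c = 8+6 = 14
ans = 14//2 = 7
result = 9//4 = 2
c = 14+7 = 21
c = 6//2 = 3
result = 7+7 = 14
s = 14*14 = 196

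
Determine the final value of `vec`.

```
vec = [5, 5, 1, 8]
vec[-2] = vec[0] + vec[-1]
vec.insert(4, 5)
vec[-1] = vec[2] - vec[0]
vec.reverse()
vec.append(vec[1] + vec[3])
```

vec[-2] = vec[0]+vec[-1] = 5+8 = 13 → [5, 5, 13, 8]
insert 5 at 4 → [5, 5, 13, 8, 5]
vec[-1] = vec[2]-vec[0] = 13-5 = 8 → [5, 5, 13, 8, 8]
reverse → [8, 8, 13, 5, 5]
append vec[1]+vec[3] = 8+5 = 13 → [8, 8, 13, 5, 5, 13]

[8, 8, 13, 5, 5, 13]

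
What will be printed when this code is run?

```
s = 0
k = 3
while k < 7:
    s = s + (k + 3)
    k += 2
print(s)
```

k=3: s = 0+6 = 6
k=5: s = 6+8 = 14

14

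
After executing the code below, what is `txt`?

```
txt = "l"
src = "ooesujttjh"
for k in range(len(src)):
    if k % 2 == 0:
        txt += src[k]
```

k=0: add 'o' → 'lo'
k=1: skip
k=2: add 'e' → 'loe'
k=3: skip
k=4: add 'u' → 'loeu'
k=5: skip
k=6: add 't' → 'loeut'
k=7: skip
k=8: add 'j' → 'loeutj'
k=9: skip

'loeutj'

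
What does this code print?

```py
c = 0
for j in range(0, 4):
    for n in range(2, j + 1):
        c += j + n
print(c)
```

j=2,n=2: c = 0+4 = 4
j=3,n=2: c = 4+5 = 9
j=3,n=3: c = 9+6 = 15

15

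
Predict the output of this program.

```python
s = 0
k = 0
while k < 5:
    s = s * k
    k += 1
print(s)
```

0

k=0: s = 0*0 = 0
k=1: s = 0*1 = 0
k=2: s = 0*2 = 0
k=3: s = 0*3 = 0
k=4: s = 0*4 = 0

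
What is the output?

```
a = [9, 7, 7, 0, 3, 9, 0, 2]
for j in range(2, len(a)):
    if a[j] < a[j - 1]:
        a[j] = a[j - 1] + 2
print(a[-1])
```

17

j=2: 7>=7, unchanged → [9, 7, 7, 0, 3, 9, 0, 2]
j=3: 0<7, a[3] = 7+2 = 9 → [9, 7, 7, 9, 3, 9, 0, 2]
j=4: 3<9, a[4] = 9+2 = 11 → [9, 7, 7, 9, 11, 9, 0, 2]
j=5: 9<11, a[5] = 11+2 = 13 → [9, 7, 7, 9, 11, 13, 0, 2]
j=6: 0<13, a[6] = 13+2 = 15 → [9, 7, 7, 9, 11, 13, 15, 2]
j=7: 2<15, a[7] = 15+2 = 17 → [9, 7, 7, 9, 11, 13, 15, 17]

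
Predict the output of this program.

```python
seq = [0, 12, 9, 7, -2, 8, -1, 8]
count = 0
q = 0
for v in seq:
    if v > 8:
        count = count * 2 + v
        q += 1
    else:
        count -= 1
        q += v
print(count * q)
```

v=0: not >8, count = 0-1 = -1; q=0
v=12: >8, count = (-1)*2+12 = 10; q=1
v=9: >8, count = 10*2+9 = 29; q=2
v=7: not >8, count = 29-1 = 28; q=9
v=-2: not >8, count = 28-1 = 27; q=7
v=8: not >8, count = 27-1 = 26; q=15
v=-1: not >8, count = 26-1 = 25; q=14
v=8: not >8, count = 25-1 = 24; q=22
count*q = 24*22 = 528

528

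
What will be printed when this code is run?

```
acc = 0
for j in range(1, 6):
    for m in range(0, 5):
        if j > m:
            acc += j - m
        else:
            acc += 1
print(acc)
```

j=1,m=0: 1>0, acc = 0+1 = 1
j=1,m=1: not 1>1, acc = 1+1 = 2
j=1,m=2: not 1>2, acc = 2+1 = 3
j=1,m=3: not 1>3, acc = 3+1 = 4
j=1,m=4: not 1>4, acc = 4+1 = 5
j=2,m=0: 2>0, acc = 5+2 = 7
j=2,m=1: 2>1, acc = 7+1 = 8
j=2,m=2: not 2>2, acc = 8+1 = 9
j=2,m=3: not 2>3, acc = 9+1 = 10
j=2,m=4: not 2>4, acc = 10+1 = 11
j=3,m=0: 3>0, acc = 11+3 = 14
j=3,m=1: 3>1, acc = 14+2 = 16
j=3,m=2: 3>2, acc = 16+1 = 17
j=3,m=3: not 3>3, acc = 17+1 = 18
j=3,m=4: not 3>4, acc = 18+1 = 19
j=4,m=0: 4>0, acc = 19+4 = 23
j=4,m=1: 4>1, acc = 23+3 = 26
j=4,m=2: 4>2, acc = 26+2 = 28
j=4,m=3: 4>3, acc = 28+1 = 29
j=4,m=4: not 4>4, acc = 29+1 = 30
j=5,m=0: 5>0, acc = 30+5 = 35
j=5,m=1: 5>1, acc = 35+4 = 39
j=5,m=2: 5>2, acc = 39+3 = 42
j=5,m=3: 5>3, acc = 42+2 = 44
j=5,m=4: 5>4, acc = 44+1 = 45

45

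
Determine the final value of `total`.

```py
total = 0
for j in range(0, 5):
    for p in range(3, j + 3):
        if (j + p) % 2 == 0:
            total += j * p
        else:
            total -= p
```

j=1,p=3: even sum, total = 0+3 = 3
j=2,p=3: odd sum, total = 3-3 = 0
j=2,p=4: even sum, total = 0+8 = 8
j=3,p=3: even sum, total = 8+9 = 17
j=3,p=4: odd sum, total = 17-4 = 13
j=3,p=5: even sum, total = 13+15 = 28
j=4,p=3: odd sum, total = 28-3 = 25
j=4,p=4: even sum, total = 25+16 = 41
j=4,p=5: odd sum, total = 41-5 = 36
j=4,p=6: even sum, total = 36+24 = 60

60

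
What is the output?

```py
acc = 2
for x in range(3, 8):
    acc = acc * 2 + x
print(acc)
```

183

x=3: acc = 2*2+3 = 7
x=4: acc = 7*2+4 = 18
x=5: acc = 18*2+5 = 41
x=6: acc = 41*2+6 = 88
x=7: acc = 88*2+7 = 183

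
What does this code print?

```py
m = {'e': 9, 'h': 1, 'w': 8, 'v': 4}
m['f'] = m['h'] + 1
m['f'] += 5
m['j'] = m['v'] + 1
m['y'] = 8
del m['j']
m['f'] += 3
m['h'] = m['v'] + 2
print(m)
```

{'e': 9, 'h': 6, 'w': 8, 'v': 4, 'f': 10, 'y': 8}

m['f'] = m['h']+1 = 2 → {'e': 9, 'h': 1, 'w': 8, 'v': 4, 'f': 2}
m['f'] = 2+5 = 7 → {'e': 9, 'h': 1, 'w': 8, 'v': 4, 'f': 7}
m['j'] = m['v']+1 = 5 → {'e': 9, 'h': 1, 'w': 8, 'v': 4, 'f': 7, 'j': 5}
m['y'] = 8 → {'e': 9, 'h': 1, 'w': 8, 'v': 4, 'f': 7, 'j': 5, 'y': 8}
del 'j' → {'e': 9, 'h': 1, 'w': 8, 'v': 4, 'f': 7, 'y': 8}
m['f'] = 7+3 = 10 → {'e': 9, 'h': 1, 'w': 8, 'v': 4, 'f': 10, 'y': 8}
m['h'] = m['v']+2 = 6 → {'e': 9, 'h': 6, 'w': 8, 'v': 4, 'f': 10, 'y': 8}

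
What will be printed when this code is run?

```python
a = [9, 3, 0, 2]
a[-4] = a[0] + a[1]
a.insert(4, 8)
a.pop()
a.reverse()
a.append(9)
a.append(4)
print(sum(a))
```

a[-4] = a[0]+a[1] = 9+3 = 12 → [12, 3, 0, 2]
insert 8 at 4 → [12, 3, 0, 2, 8]
pop() removes 8 → [12, 3, 0, 2]
reverse → [2, 0, 3, 12]
append 9 → [2, 0, 3, 12, 9]
append 4 → [2, 0, 3, 12, 9, 4]
sum = 30

30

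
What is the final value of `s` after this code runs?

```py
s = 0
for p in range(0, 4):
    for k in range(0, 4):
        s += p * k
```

36

p=0,k=0: s = 0+0 = 0
p=0,k=1: s = 0+0 = 0
p=0,k=2: s = 0+0 = 0
p=0,k=3: s = 0+0 = 0
p=1,k=0: s = 0+0 = 0
p=1,k=1: s = 0+1 = 1
p=1,k=2: s = 1+2 = 3
p=1,k=3: s = 3+3 = 6
p=2,k=0: s = 6+0 = 6
p=2,k=1: s = 6+2 = 8
p=2,k=2: s = 8+4 = 12
p=2,k=3: s = 12+6 = 18
p=3,k=0: s = 18+0 = 18
p=3,k=1: s = 18+3 = 21
p=3,k=2: s = 21+6 = 27
p=3,k=3: s = 27+9 = 36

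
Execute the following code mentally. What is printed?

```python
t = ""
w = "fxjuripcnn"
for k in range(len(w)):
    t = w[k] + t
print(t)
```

nncpirujxf

k=0: prepend 'f' → 'f'
k=1: prepend 'x' → 'xf'
k=2: prepend 'j' → 'jxf'
k=3: prepend 'u' → 'ujxf'
k=4: prepend 'r' → 'rujxf'
k=5: prepend 'i' → 'irujxf'
k=6: prepend 'p' → 'pirujxf'
k=7: prepend 'c' → 'cpirujxf'
k=8: prepend 'n' → 'ncpirujxf'
k=9: prepend 'n' → 'nncpirujxf'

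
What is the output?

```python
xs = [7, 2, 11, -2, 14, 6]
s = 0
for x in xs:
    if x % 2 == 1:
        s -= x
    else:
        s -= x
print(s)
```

-38

x=7: odd, s = 0-7 = -7
x=2: not odd, s = (-7)-2 = -9
x=11: odd, s = (-9)-11 = -20
x=-2: not odd, s = (-20)-(-2) = -18
x=14: not odd, s = (-18)-14 = -32
x=6: not odd, s = (-32)-6 = -38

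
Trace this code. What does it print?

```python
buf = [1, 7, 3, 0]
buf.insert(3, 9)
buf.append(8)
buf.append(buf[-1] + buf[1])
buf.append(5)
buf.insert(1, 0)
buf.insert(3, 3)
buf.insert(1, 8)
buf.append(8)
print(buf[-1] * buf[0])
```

insert 9 at 3 → [1, 7, 3, 9, 0]
append 8 → [1, 7, 3, 9, 0, 8]
append buf[-1]+buf[1] = 8+7 = 15 → [1, 7, 3, 9, 0, 8, 15]
append 5 → [1, 7, 3, 9, 0, 8, 15, 5]
insert 0 at 1 → [1, 0, 7, 3, 9, 0, 8, 15, 5]
insert 3 at 3 → [1, 0, 7, 3, 3, 9, 0, 8, 15, 5]
insert 8 at 1 → [1, 8, 0, 7, 3, 3, 9, 0, 8, 15, 5]
append 8 → [1, 8, 0, 7, 3, 3, 9, 0, 8, 15, 5, 8]
buf[-1]*buf[0] = 8*1 = 8

8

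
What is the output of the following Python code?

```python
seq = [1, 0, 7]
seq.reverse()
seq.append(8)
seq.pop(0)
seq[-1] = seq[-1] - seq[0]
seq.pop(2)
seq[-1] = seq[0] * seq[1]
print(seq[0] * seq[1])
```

0

reverse → [7, 0, 1]
append 8 → [7, 0, 1, 8]
pop(0) removes 7 → [0, 1, 8]
seq[-1] = seq[-1]-seq[0] = 8-0 = 8 → [0, 1, 8]
pop(2) removes 8 → [0, 1]
seq[-1] = seq[0]*seq[1] = 0*1 = 0 → [0, 0]
seq[0]*seq[1] = 0*0 = 0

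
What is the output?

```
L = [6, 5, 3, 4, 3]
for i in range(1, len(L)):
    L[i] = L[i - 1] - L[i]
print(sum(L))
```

i=1: L[1] = 6-5 = 1 → [6, 1, 3, 4, 3]
i=2: L[2] = 1-3 = -2 → [6, 1, -2, 4, 3]
i=3: L[3] = (-2)-4 = -6 → [6, 1, -2, -6, 3]
i=4: L[4] = (-6)-3 = -9 → [6, 1, -2, -6, -9]
sum = -10

-10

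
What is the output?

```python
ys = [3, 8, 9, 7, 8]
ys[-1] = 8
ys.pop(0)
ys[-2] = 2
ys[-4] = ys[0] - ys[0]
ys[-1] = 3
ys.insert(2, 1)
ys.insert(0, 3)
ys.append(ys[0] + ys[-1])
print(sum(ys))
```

ys[-1] = 8 → [3, 8, 9, 7, 8]
pop(0) removes 3 → [8, 9, 7, 8]
ys[-2] = 2 → [8, 9, 2, 8]
ys[-4] = ys[0]-ys[0] = 8-8 = 0 → [0, 9, 2, 8]
ys[-1] = 3 → [0, 9, 2, 3]
insert 1 at 2 → [0, 9, 1, 2, 3]
insert 3 at 0 → [3, 0, 9, 1, 2, 3]
append ys[0]+ys[-1] = 3+3 = 6 → [3, 0, 9, 1, 2, 3, 6]
sum = 24

24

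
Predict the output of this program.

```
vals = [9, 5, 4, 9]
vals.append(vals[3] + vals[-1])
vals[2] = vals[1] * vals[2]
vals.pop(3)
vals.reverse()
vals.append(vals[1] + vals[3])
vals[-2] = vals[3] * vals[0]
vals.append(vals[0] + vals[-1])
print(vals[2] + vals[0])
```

append vals[3]+vals[-1] = 9+9 = 18 → [9, 5, 4, 9, 18]
vals[2] = vals[1]*vals[2] = 5*4 = 20 → [9, 5, 20, 9, 18]
pop(3) removes 9 → [9, 5, 20, 18]
reverse → [18, 20, 5, 9]
append vals[1]+vals[3] = 20+9 = 29 → [18, 20, 5, 9, 29]
vals[-2] = vals[3]*vals[0] = 9*18 = 162 → [18, 20, 5, 162, 29]
append vals[0]+vals[-1] = 18+29 = 47 → [18, 20, 5, 162, 29, 47]
vals[2]+vals[0] = 5+18 = 23

23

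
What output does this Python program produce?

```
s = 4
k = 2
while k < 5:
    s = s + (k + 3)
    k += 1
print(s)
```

k=2: s = 4+5 = 9
k=3: s = 9+6 = 15
k=4: s = 15+7 = 22

22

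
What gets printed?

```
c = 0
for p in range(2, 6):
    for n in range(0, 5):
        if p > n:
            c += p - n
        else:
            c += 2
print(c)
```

46

p=2,n=0: 2>0, c = 0+2 = 2
p=2,n=1: 2>1, c = 2+1 = 3
p=2,n=2: not 2>2, c = 3+2 = 5
p=2,n=3: not 2>3, c = 5+2 = 7
p=2,n=4: not 2>4, c = 7+2 = 9
p=3,n=0: 3>0, c = 9+3 = 12
p=3,n=1: 3>1, c = 12+2 = 14
p=3,n=2: 3>2, c = 14+1 = 15
p=3,n=3: not 3>3, c = 15+2 = 17
p=3,n=4: not 3>4, c = 17+2 = 19
p=4,n=0: 4>0, c = 19+4 = 23
p=4,n=1: 4>1, c = 23+3 = 26
p=4,n=2: 4>2, c = 26+2 = 28
p=4,n=3: 4>3, c = 28+1 = 29
p=4,n=4: not 4>4, c = 29+2 = 31
p=5,n=0: 5>0, c = 31+5 = 36
p=5,n=1: 5>1, c = 36+4 = 40
p=5,n=2: 5>2, c = 40+3 = 43
p=5,n=3: 5>3, c = 43+2 = 45
p=5,n=4: 5>4, c = 45+1 = 46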